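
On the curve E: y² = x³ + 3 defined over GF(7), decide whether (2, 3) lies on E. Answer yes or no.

y² = 3² ≡ 2; x³ + 0x + 3 = 11 ≡ 4 (mod 7). 2 ≠ 4.

no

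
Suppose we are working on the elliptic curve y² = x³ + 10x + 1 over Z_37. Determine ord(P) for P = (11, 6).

2P: tangent at (11, 6): λ = (3·11² + 10)/(2·6) ≡ 3/12. 12⁻¹ ≡ 34 (mod 37), so λ ≡ 3·34 ≡ 28.
  x = λ² - 11 - 11 = 784 - 22 ≡ 22; y = λ·(11 - 22) - 6 ≡ 19. → (22, 19)
3P: (22, 19) + (11, 6). λ = (6 - 19)/(11 - 22) ≡ 24/26 mod 37. 26⁻¹ ≡ 10 (mod 37) since 26·10 = 260 ≡ 1, so λ ≡ 18.
  x = λ² - 22 - 11 = 324 - 33 ≡ 32; y = λ·(22 - 32) - 19 ≡ 23. → (32, 23)
4P: (32, 23) + (11, 6). λ = (6 - 23)/(11 - 32) ≡ 20/16 mod 37. 16⁻¹ ≡ 7 (mod 37) since 16·7 = 112 ≡ 1, so λ ≡ 29.
  x = λ² - 32 - 11 = 841 - 43 ≡ 21; y = λ·(32 - 21) - 23 ≡ 0. → (21, 0)
5P: (21, 0) + (11, 6). λ = (6 - 0)/(11 - 21) ≡ 6/27 mod 37. 27⁻¹ ≡ 11 (mod 37), so λ ≡ 29.
  x = λ² - 21 - 11 = 841 - 32 ≡ 32; y = λ·(21 - 32) - 0 ≡ 14. → (32, 14)
6P: (32, 14) + (11, 6). λ = (6 - 14)/(11 - 32) ≡ 29/16 mod 37. 16⁻¹ ≡ 7 (mod 37) since 16·7 = 112 ≡ 1, so λ ≡ 18.
  x = λ² - 32 - 11 = 324 - 43 ≡ 22; y = λ·(32 - 22) - 14 ≡ 18. → (22, 18)
7P: (22, 18) + (11, 6). λ = (6 - 18)/(11 - 22) ≡ 25/26 mod 37. 26⁻¹ ≡ 10 (mod 37), so λ ≡ 28.
  x = λ² - 22 - 11 = 784 - 33 ≡ 11; y = λ·(22 - 11) - 18 ≡ 31. → (11, 31)
8P: (11, 31) + (11, 6): same x and y₁ ≡ -y₂, so the sum is ∞.
8P = ∞, so the order is 8.

8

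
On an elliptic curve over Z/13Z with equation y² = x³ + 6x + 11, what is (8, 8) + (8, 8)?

tangent at (8, 8): λ = (3·8² + 6)/(2·8) ≡ 3/3. 3⁻¹ ≡ 9 (mod 13), so λ ≡ 3·9 ≡ 1.
  x = λ² - 8 - 8 = 1 - 16 ≡ 11; y = λ·(8 - 11) - 8 ≡ 2. → (11, 2)

(11, 2)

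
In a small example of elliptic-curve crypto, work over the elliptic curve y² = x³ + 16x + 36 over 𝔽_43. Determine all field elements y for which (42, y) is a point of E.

x³ + 16x + 36 = 74796 ≡ 19 (mod 43).
19 is a non-residue mod 43; no y exists.

none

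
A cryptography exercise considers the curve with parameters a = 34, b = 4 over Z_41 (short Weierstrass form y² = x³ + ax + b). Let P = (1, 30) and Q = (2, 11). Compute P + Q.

(1, 30) + (2, 11). λ = (11 - 30)/(2 - 1) ≡ 22/1 mod 41. 1⁻¹ ≡ 1 (mod 41), so λ ≡ 22.
  x = λ² - 1 - 2 = 484 - 3 ≡ 30; y = λ·(1 - 30) - 30 ≡ 29. → (30, 29)

(30, 29)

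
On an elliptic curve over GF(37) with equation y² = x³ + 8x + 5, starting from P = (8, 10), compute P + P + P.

Repeated addition: build up to 3P.
2P: tangent at (8, 10): λ = (3·8² + 8)/(2·10) ≡ 15/20. 20⁻¹ ≡ 13 (mod 37) since 20·13 = 260 ≡ 1, so λ ≡ 15·13 ≡ 10.
  x = λ² - 8 - 8 = 100 - 16 ≡ 10; y = λ·(8 - 10) - 10 ≡ 7. → (10, 7)
3P: (10, 7) + (8, 10). λ = (10 - 7)/(8 - 10) ≡ 3/35 mod 37. 35⁻¹ ≡ 18 (mod 37), so λ ≡ 17.
  x = λ² - 10 - 8 = 289 - 18 ≡ 12; y = λ·(10 - 12) - 7 ≡ 33. → (12, 33)

(12, 33)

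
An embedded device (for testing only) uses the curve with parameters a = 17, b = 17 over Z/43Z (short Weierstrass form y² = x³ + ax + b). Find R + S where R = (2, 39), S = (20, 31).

(2, 39) + (20, 31). λ = (31 - 39)/(20 - 2) ≡ 35/18 mod 43. 18⁻¹ ≡ 12 (mod 43), so λ ≡ 33.
  x = λ² - 2 - 20 = 1089 - 22 ≡ 35; y = λ·(2 - 35) - 39 ≡ 33. → (35, 33)

(35, 33)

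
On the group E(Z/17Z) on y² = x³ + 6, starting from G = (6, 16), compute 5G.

(9, 2)

Repeated addition: build up to 5G.
2G: tangent at (6, 16): λ = (3·6² + 0)/(2·16) ≡ 6/15. 15⁻¹ ≡ 8 (mod 17) since 15·8 = 120 ≡ 1, so λ ≡ 6·8 ≡ 14.
  x = λ² - 6 - 6 = 196 - 12 ≡ 14; y = λ·(6 - 14) - 16 ≡ 8. → (14, 8)
3G: (14, 8) + (6, 16). λ = (16 - 8)/(6 - 14) ≡ 8/9 mod 17. 9⁻¹ ≡ 2 (mod 17) since 9·2 = 18 ≡ 1, so λ ≡ 16.
  x = λ² - 14 - 6 = 256 - 20 ≡ 15; y = λ·(14 - 15) - 8 ≡ 10. → (15, 10)
4G: (15, 10) + (6, 16). λ = (16 - 10)/(6 - 15) ≡ 6/8 mod 17. 8⁻¹ ≡ 15 (mod 17) since 8·15 = 120 ≡ 1, so λ ≡ 5.
  x = λ² - 15 - 6 = 25 - 21 ≡ 4; y = λ·(15 - 4) - 10 ≡ 11. → (4, 11)
5G: (4, 11) + (6, 16). λ = (16 - 11)/(6 - 4) ≡ 5/2 mod 17. 2⁻¹ ≡ 9 (mod 17), so λ ≡ 11.
  x = λ² - 4 - 6 = 121 - 10 ≡ 9; y = λ·(4 - 9) - 11 ≡ 2. → (9, 2)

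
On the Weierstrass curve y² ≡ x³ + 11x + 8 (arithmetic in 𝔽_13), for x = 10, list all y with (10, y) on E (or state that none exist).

x³ + 11x + 8 = 1118 ≡ 0 (mod 13).
Only y = 0 satisfies y² ≡ 0.

0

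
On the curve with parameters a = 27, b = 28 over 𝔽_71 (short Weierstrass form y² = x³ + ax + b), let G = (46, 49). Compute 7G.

Repeated addition: build up to 7G.
2G: tangent at (46, 49): λ = (3·46² + 27)/(2·49) ≡ 56/27. 27⁻¹ ≡ 50 (mod 71), so λ ≡ 56·50 ≡ 31.
  x = λ² - 46 - 46 = 961 - 92 ≡ 17; y = λ·(46 - 17) - 49 ≡ 69. → (17, 69)
3G: (17, 69) + (46, 49). λ = (49 - 69)/(46 - 17) ≡ 51/29 mod 71. 29⁻¹ ≡ 49 (mod 71) since 29·49 = 1421 ≡ 1, so λ ≡ 14.
  x = λ² - 17 - 46 = 196 - 63 ≡ 62; y = λ·(17 - 62) - 69 ≡ 11. → (62, 11)
4G: (62, 11) + (46, 49). λ = (49 - 11)/(46 - 62) ≡ 38/55 mod 71. 55⁻¹ ≡ 31 (mod 71), so λ ≡ 42.
  x = λ² - 62 - 46 = 1764 - 108 ≡ 23; y = λ·(62 - 23) - 11 ≡ 65. → (23, 65)
5G: (23, 65) + (46, 49). λ = (49 - 65)/(46 - 23) ≡ 55/23 mod 71. 23⁻¹ ≡ 34 (mod 71) since 23·34 = 782 ≡ 1, so λ ≡ 24.
  x = λ² - 23 - 46 = 576 - 69 ≡ 10; y = λ·(23 - 10) - 65 ≡ 34. → (10, 34)
6G: (10, 34) + (46, 49). λ = (49 - 34)/(46 - 10) ≡ 15/36 mod 71. 36⁻¹ ≡ 2 (mod 71), so λ ≡ 30.
  x = λ² - 10 - 46 = 900 - 56 ≡ 63; y = λ·(10 - 63) - 34 ≡ 9. → (63, 9)
7G: (63, 9) + (46, 49). λ = (49 - 9)/(46 - 63) ≡ 40/54 mod 71. 54⁻¹ ≡ 25 (mod 71) since 54·25 = 1350 ≡ 1, so λ ≡ 6.
  x = λ² - 63 - 46 = 36 - 109 ≡ 69; y = λ·(63 - 69) - 9 ≡ 26. → (69, 26)

(69, 26)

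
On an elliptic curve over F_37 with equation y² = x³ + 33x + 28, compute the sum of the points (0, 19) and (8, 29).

(0, 19) + (8, 29). λ = (29 - 19)/(8 - 0) ≡ 10/8 mod 37. 8⁻¹ ≡ 14 (mod 37), so λ ≡ 29.
  x = λ² - 0 - 8 = 841 - 8 ≡ 19; y = λ·(0 - 19) - 19 ≡ 22. → (19, 22)

(19, 22)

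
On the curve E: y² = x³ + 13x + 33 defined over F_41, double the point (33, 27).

(16, 14)

tangent at (33, 27): λ = (3·33² + 13)/(2·27) ≡ 0/13. 13⁻¹ ≡ 19 (mod 41), so λ ≡ 0·19 ≡ 0.
  x = λ² - 33 - 33 = 0 - 66 ≡ 16; y = λ·(33 - 16) - 27 ≡ 14. → (16, 14)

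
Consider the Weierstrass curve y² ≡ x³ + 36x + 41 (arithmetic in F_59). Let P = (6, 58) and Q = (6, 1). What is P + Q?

O

The two points share x = 6 and their y-coordinates satisfy 58 + 1 ≡ 0 (mod 59), so they are inverses. Their sum is ∞.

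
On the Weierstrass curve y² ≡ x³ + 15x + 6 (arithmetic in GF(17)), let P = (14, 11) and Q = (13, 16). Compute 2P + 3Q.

First 2P:
Repeated addition: build up to 2P.
2P: tangent at (14, 11): λ = (3·14² + 15)/(2·11) ≡ 8/5. 5⁻¹ ≡ 7 (mod 17) since 5·7 = 35 ≡ 1, so λ ≡ 8·7 ≡ 5.
  x = λ² - 14 - 14 = 25 - 28 ≡ 14; y = λ·(14 - 14) - 11 ≡ 6. → (14, 6)
2P = (14, 6).
Next 3Q:
Repeated addition: build up to 3Q.
2Q: tangent at (13, 16): λ = (3·13² + 15)/(2·16) ≡ 12/15. 15⁻¹ ≡ 8 (mod 17), so λ ≡ 12·8 ≡ 11.
  x = λ² - 13 - 13 = 121 - 26 ≡ 10; y = λ·(13 - 10) - 16 ≡ 0. → (10, 0)
3Q: (10, 0) + (13, 16). λ = (16 - 0)/(13 - 10) ≡ 16/3 mod 17. 3⁻¹ ≡ 6 (mod 17), so λ ≡ 11.
  x = λ² - 10 - 13 = 121 - 23 ≡ 13; y = λ·(10 - 13) - 0 ≡ 1. → (13, 1)
3Q = (13, 1).
Finally 2P + 3Q:
(14, 6) + (13, 1). λ = (1 - 6)/(13 - 14) ≡ 12/16 mod 17. 16⁻¹ ≡ 16 (mod 17) since 16·16 = 256 ≡ 1, so λ ≡ 5.
  x = λ² - 14 - 13 = 25 - 27 ≡ 15; y = λ·(14 - 15) - 6 ≡ 6. → (15, 6)

(15, 6)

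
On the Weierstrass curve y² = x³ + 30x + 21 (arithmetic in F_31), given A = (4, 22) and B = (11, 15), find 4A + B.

(26, 26)

First 4A:
Double-and-add on 4 = (100)₂. Start with A = (4, 22) for the leading 1-bit.
double: tangent at (4, 22): λ = (3·4² + 30)/(2·22) ≡ 16/13. 13⁻¹ ≡ 12 (mod 31) since 13·12 = 156 ≡ 1, so λ ≡ 16·12 ≡ 6.
  x = λ² - 4 - 4 = 36 - 8 ≡ 28; y = λ·(4 - 28) - 22 ≡ 20. → (28, 20)
double: tangent at (28, 20): λ = (3·28² + 30)/(2·20) ≡ 26/9. 9⁻¹ ≡ 7 (mod 31) since 9·7 = 63 ≡ 1, so λ ≡ 26·7 ≡ 27.
  x = λ² - 28 - 28 = 729 - 56 ≡ 22; y = λ·(28 - 22) - 20 ≡ 18. → (22, 18)
4A = (22, 18).
Finally 4A + B:
(22, 18) + (11, 15). λ = (15 - 18)/(11 - 22) ≡ 28/20 mod 31. 20⁻¹ ≡ 14 (mod 31), so λ ≡ 20.
  x = λ² - 22 - 11 = 400 - 33 ≡ 26; y = λ·(22 - 26) - 18 ≡ 26. → (26, 26)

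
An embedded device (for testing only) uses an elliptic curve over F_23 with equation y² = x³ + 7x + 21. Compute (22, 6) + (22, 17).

The two points share x = 22 and their y-coordinates satisfy 6 + 17 ≡ 0 (mod 23), so they are inverses. Their sum is ∞.

O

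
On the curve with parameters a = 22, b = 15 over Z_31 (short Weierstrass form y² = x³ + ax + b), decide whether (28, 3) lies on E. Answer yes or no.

y² = 3² ≡ 9; x³ + 22x + 15 = 22583 ≡ 15 (mod 31). 9 ≠ 15.

no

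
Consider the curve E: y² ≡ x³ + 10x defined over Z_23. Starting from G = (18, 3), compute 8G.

(12, 13)

Double-and-add on 8 = (1000)₂. Start with G = (18, 3) for the leading 1-bit.
double: tangent at (18, 3): λ = (3·18² + 10)/(2·3) ≡ 16/6. 6⁻¹ ≡ 4 (mod 23) since 6·4 = 24 ≡ 1, so λ ≡ 16·4 ≡ 18.
  x = λ² - 18 - 18 = 324 - 36 ≡ 12; y = λ·(18 - 12) - 3 ≡ 13. → (12, 13)
double: tangent at (12, 13): λ = (3·12² + 10)/(2·13) ≡ 5/3. 3⁻¹ ≡ 8 (mod 23), so λ ≡ 5·8 ≡ 17.
  x = λ² - 12 - 12 = 289 - 24 ≡ 12; y = λ·(12 - 12) - 13 ≡ 10. → (12, 10)
double: tangent at (12, 10): λ = (3·12² + 10)/(2·10) ≡ 5/20. 20⁻¹ ≡ 15 (mod 23), so λ ≡ 5·15 ≡ 6.
  x = λ² - 12 - 12 = 36 - 24 ≡ 12; y = λ·(12 - 12) - 10 ≡ 13. → (12, 13)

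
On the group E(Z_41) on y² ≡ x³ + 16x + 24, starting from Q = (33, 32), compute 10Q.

Repeated addition: build up to 10Q.
2Q: tangent at (33, 32): λ = (3·33² + 16)/(2·32) ≡ 3/23. 23⁻¹ ≡ 25 (mod 41), so λ ≡ 3·25 ≡ 34.
  x = λ² - 33 - 33 = 1156 - 66 ≡ 24; y = λ·(33 - 24) - 32 ≡ 28. → (24, 28)
3Q: (24, 28) + (33, 32). λ = (32 - 28)/(33 - 24) ≡ 4/9 mod 41. 9⁻¹ ≡ 32 (mod 41), so λ ≡ 5.
  x = λ² - 24 - 33 = 25 - 57 ≡ 9; y = λ·(24 - 9) - 28 ≡ 6. → (9, 6)
4Q: (9, 6) + (33, 32). λ = (32 - 6)/(33 - 9) ≡ 26/24 mod 41. 24⁻¹ ≡ 12 (mod 41), so λ ≡ 25.
  x = λ² - 9 - 33 = 625 - 42 ≡ 9; y = λ·(9 - 9) - 6 ≡ 35. → (9, 35)
5Q: (9, 35) + (33, 32). λ = (32 - 35)/(33 - 9) ≡ 38/24 mod 41. 24⁻¹ ≡ 12 (mod 41) since 24·12 = 288 ≡ 1, so λ ≡ 5.
  x = λ² - 9 - 33 = 25 - 42 ≡ 24; y = λ·(9 - 24) - 35 ≡ 13. → (24, 13)
6Q: (24, 13) + (33, 32). λ = (32 - 13)/(33 - 24) ≡ 19/9 mod 41. 9⁻¹ ≡ 32 (mod 41), so λ ≡ 34.
  x = λ² - 24 - 33 = 1156 - 57 ≡ 33; y = λ·(24 - 33) - 13 ≡ 9. → (33, 9)
7Q: (33, 9) + (33, 32): same x and y₁ ≡ -y₂, so the sum is O.
8Q: O + (33, 32) = (33, 32) (identity).
9Q: tangent at (33, 32): λ = (3·33² + 16)/(2·32) ≡ 3/23. 23⁻¹ ≡ 25 (mod 41) since 23·25 = 575 ≡ 1, so λ ≡ 3·25 ≡ 34.
  x = λ² - 33 - 33 = 1156 - 66 ≡ 24; y = λ·(33 - 24) - 32 ≡ 28. → (24, 28)
10Q: (24, 28) + (33, 32). λ = (32 - 28)/(33 - 24) ≡ 4/9 mod 41. 9⁻¹ ≡ 32 (mod 41) since 9·32 = 288 ≡ 1, so λ ≡ 5.
  x = λ² - 24 - 33 = 25 - 57 ≡ 9; y = λ·(24 - 9) - 28 ≡ 6. → (9, 6)

(9, 6)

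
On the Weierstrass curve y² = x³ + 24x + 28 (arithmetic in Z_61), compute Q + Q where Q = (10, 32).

tangent at (10, 32): λ = (3·10² + 24)/(2·32) ≡ 19/3. 3⁻¹ ≡ 41 (mod 61), so λ ≡ 19·41 ≡ 47.
  x = λ² - 10 - 10 = 2209 - 20 ≡ 54; y = λ·(10 - 54) - 32 ≡ 35. → (54, 35)

(54, 35)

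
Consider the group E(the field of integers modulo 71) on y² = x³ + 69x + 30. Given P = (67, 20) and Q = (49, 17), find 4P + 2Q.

(58, 29)

First 4P:
Double-and-add on 4 = (100)₂. Start with P = (67, 20) for the leading 1-bit.
double: tangent at (67, 20): λ = (3·67² + 69)/(2·20) ≡ 46/40. 40⁻¹ ≡ 16 (mod 71), so λ ≡ 46·16 ≡ 26.
  x = λ² - 67 - 67 = 676 - 134 ≡ 45; y = λ·(67 - 45) - 20 ≡ 55. → (45, 55)
double: tangent at (45, 55): λ = (3·45² + 69)/(2·55) ≡ 38/39. 39⁻¹ ≡ 51 (mod 71), so λ ≡ 38·51 ≡ 21.
  x = λ² - 45 - 45 = 441 - 90 ≡ 67; y = λ·(45 - 67) - 55 ≡ 51. → (67, 51)
4P = (67, 51).
Next 2Q:
Repeated addition: build up to 2Q.
2Q: tangent at (49, 17): λ = (3·49² + 69)/(2·17) ≡ 30/34. 34⁻¹ ≡ 23 (mod 71), so λ ≡ 30·23 ≡ 51.
  x = λ² - 49 - 49 = 2601 - 98 ≡ 18; y = λ·(49 - 18) - 17 ≡ 2. → (18, 2)
2Q = (18, 2).
Finally 4P + 2Q:
(67, 51) + (18, 2). λ = (2 - 51)/(18 - 67) ≡ 22/22 mod 71. 22⁻¹ ≡ 42 (mod 71), so λ ≡ 1.
  x = λ² - 67 - 18 = 1 - 85 ≡ 58; y = λ·(67 - 58) - 51 ≡ 29. → (58, 29)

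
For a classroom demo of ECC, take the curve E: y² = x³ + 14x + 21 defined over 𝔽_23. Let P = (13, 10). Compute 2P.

(22, 12)

tangent at (13, 10): λ = (3·13² + 14)/(2·10) ≡ 15/20. 20⁻¹ ≡ 15 (mod 23) since 20·15 = 300 ≡ 1, so λ ≡ 15·15 ≡ 18.
  x = λ² - 13 - 13 = 324 - 26 ≡ 22; y = λ·(13 - 22) - 10 ≡ 12. → (22, 12)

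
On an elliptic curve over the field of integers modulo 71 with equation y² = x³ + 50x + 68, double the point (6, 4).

(63, 24)

tangent at (6, 4): λ = (3·6² + 50)/(2·4) ≡ 16/8. 8⁻¹ ≡ 9 (mod 71) since 8·9 = 72 ≡ 1, so λ ≡ 16·9 ≡ 2.
  x = λ² - 6 - 6 = 4 - 12 ≡ 63; y = λ·(6 - 63) - 4 ≡ 24. → (63, 24)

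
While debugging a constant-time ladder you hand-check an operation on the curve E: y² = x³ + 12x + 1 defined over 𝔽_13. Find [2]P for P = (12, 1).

(3, 8)

tangent at (12, 1): λ = (3·12² + 12)/(2·1) ≡ 2/2. 2⁻¹ ≡ 7 (mod 13) since 2·7 = 14 ≡ 1, so λ ≡ 2·7 ≡ 1.
  x = λ² - 12 - 12 = 1 - 24 ≡ 3; y = λ·(12 - 3) - 1 ≡ 8. → (3, 8)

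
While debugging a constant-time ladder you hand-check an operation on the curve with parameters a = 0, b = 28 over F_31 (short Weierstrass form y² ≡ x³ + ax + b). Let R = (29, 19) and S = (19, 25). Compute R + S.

(28, 30)

(29, 19) + (19, 25). λ = (25 - 19)/(19 - 29) ≡ 6/21 mod 31. 21⁻¹ ≡ 3 (mod 31) since 21·3 = 63 ≡ 1, so λ ≡ 18.
  x = λ² - 29 - 19 = 324 - 48 ≡ 28; y = λ·(29 - 28) - 19 ≡ 30. → (28, 30)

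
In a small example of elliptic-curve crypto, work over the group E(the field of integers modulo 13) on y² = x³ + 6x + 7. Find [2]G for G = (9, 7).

tangent at (9, 7): λ = (3·9² + 6)/(2·7) ≡ 2/1. 1⁻¹ ≡ 1 (mod 13), so λ ≡ 2·1 ≡ 2.
  x = λ² - 9 - 9 = 4 - 18 ≡ 12; y = λ·(9 - 12) - 7 ≡ 0. → (12, 0)

(12, 0)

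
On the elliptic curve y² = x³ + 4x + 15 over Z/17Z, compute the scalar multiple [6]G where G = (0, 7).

(10, 1)

Double-and-add on 6 = (110)₂. Start with G = (0, 7) for the leading 1-bit.
double: tangent at (0, 7): λ = (3·0² + 4)/(2·7) ≡ 4/14. 14⁻¹ ≡ 11 (mod 17), so λ ≡ 4·11 ≡ 10.
  x = λ² - 0 - 0 = 100 - 0 ≡ 15; y = λ·(0 - 15) - 7 ≡ 13. → (15, 13)
add G: (15, 13) + (0, 7). λ = (7 - 13)/(0 - 15) ≡ 11/2 mod 17. 2⁻¹ ≡ 9 (mod 17), so λ ≡ 14.
  x = λ² - 15 - 0 = 196 - 15 ≡ 11; y = λ·(15 - 11) - 13 ≡ 9. → (11, 9)
double: tangent at (11, 9): λ = (3·11² + 4)/(2·9) ≡ 10/1. 1⁻¹ ≡ 1 (mod 17), so λ ≡ 10·1 ≡ 10.
  x = λ² - 11 - 11 = 100 - 22 ≡ 10; y = λ·(11 - 10) - 9 ≡ 1. → (10, 1)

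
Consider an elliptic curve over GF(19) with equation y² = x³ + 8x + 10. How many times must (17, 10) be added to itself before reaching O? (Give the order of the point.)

2P: tangent at (17, 10): λ = (3·17² + 8)/(2·10) ≡ 1/1. 1⁻¹ ≡ 1 (mod 19) since 1·1 = 1 ≡ 1, so λ ≡ 1·1 ≡ 1.
  x = λ² - 17 - 17 = 1 - 34 ≡ 5; y = λ·(17 - 5) - 10 ≡ 2. → (5, 2)
3P: (5, 2) + (17, 10). λ = (10 - 2)/(17 - 5) ≡ 8/12 mod 19. 12⁻¹ ≡ 8 (mod 19), so λ ≡ 7.
  x = λ² - 5 - 17 = 49 - 22 ≡ 8; y = λ·(5 - 8) - 2 ≡ 15. → (8, 15)
4P: (8, 15) + (17, 10). λ = (10 - 15)/(17 - 8) ≡ 14/9 mod 19. 9⁻¹ ≡ 17 (mod 19) since 9·17 = 153 ≡ 1, so λ ≡ 10.
  x = λ² - 8 - 17 = 100 - 25 ≡ 18; y = λ·(8 - 18) - 15 ≡ 18. → (18, 18)
5P: (18, 18) + (17, 10). λ = (10 - 18)/(17 - 18) ≡ 11/18 mod 19. 18⁻¹ ≡ 18 (mod 19), so λ ≡ 8.
  x = λ² - 18 - 17 = 64 - 35 ≡ 10; y = λ·(18 - 10) - 18 ≡ 8. → (10, 8)
6P: (10, 8) + (17, 10). λ = (10 - 8)/(17 - 10) ≡ 2/7 mod 19. 7⁻¹ ≡ 11 (mod 19) since 7·11 = 77 ≡ 1, so λ ≡ 3.
  x = λ² - 10 - 17 = 9 - 27 ≡ 1; y = λ·(10 - 1) - 8 ≡ 0. → (1, 0)
7P: (1, 0) + (17, 10). λ = (10 - 0)/(17 - 1) ≡ 10/16 mod 19. 16⁻¹ ≡ 6 (mod 19) since 16·6 = 96 ≡ 1, so λ ≡ 3.
  x = λ² - 1 - 17 = 9 - 18 ≡ 10; y = λ·(1 - 10) - 0 ≡ 11. → (10, 11)
8P: (10, 11) + (17, 10). λ = (10 - 11)/(17 - 10) ≡ 18/7 mod 19. 7⁻¹ ≡ 11 (mod 19) since 7·11 = 77 ≡ 1, so λ ≡ 8.
  x = λ² - 10 - 17 = 64 - 27 ≡ 18; y = λ·(10 - 18) - 11 ≡ 1. → (18, 1)
9P: (18, 1) + (17, 10). λ = (10 - 1)/(17 - 18) ≡ 9/18 mod 19. 18⁻¹ ≡ 18 (mod 19) since 18·18 = 324 ≡ 1, so λ ≡ 10.
  x = λ² - 18 - 17 = 100 - 35 ≡ 8; y = λ·(18 - 8) - 1 ≡ 4. → (8, 4)
10P: (8, 4) + (17, 10). λ = (10 - 4)/(17 - 8) ≡ 6/9 mod 19. 9⁻¹ ≡ 17 (mod 19), so λ ≡ 7.
  x = λ² - 8 - 17 = 49 - 25 ≡ 5; y = λ·(8 - 5) - 4 ≡ 17. → (5, 17)
11P: (5, 17) + (17, 10). λ = (10 - 17)/(17 - 5) ≡ 12/12 mod 19. 12⁻¹ ≡ 8 (mod 19), so λ ≡ 1.
  x = λ² - 5 - 17 = 1 - 22 ≡ 17; y = λ·(5 - 17) - 17 ≡ 9. → (17, 9)
12P: (17, 9) + (17, 10): same x and y₁ ≡ -y₂, so the sum is O.
12P = O, so the order is 12.

12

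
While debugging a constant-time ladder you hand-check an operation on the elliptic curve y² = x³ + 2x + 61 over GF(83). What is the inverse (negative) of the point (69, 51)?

-(69, 51) = (69, -51 mod 83) = (69, 32).

(69, 32)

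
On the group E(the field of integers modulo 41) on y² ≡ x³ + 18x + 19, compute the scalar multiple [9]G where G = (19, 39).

(4, 14)

Repeated addition: build up to 9G.
2G: tangent at (19, 39): λ = (3·19² + 18)/(2·39) ≡ 35/37. 37⁻¹ ≡ 10 (mod 41) since 37·10 = 370 ≡ 1, so λ ≡ 35·10 ≡ 22.
  x = λ² - 19 - 19 = 484 - 38 ≡ 36; y = λ·(19 - 36) - 39 ≡ 38. → (36, 38)
3G: (36, 38) + (19, 39). λ = (39 - 38)/(19 - 36) ≡ 1/24 mod 41. 24⁻¹ ≡ 12 (mod 41), so λ ≡ 12.
  x = λ² - 36 - 19 = 144 - 55 ≡ 7; y = λ·(36 - 7) - 38 ≡ 23. → (7, 23)
4G: (7, 23) + (19, 39). λ = (39 - 23)/(19 - 7) ≡ 16/12 mod 41. 12⁻¹ ≡ 24 (mod 41), so λ ≡ 15.
  x = λ² - 7 - 19 = 225 - 26 ≡ 35; y = λ·(7 - 35) - 23 ≡ 8. → (35, 8)
5G: (35, 8) + (19, 39). λ = (39 - 8)/(19 - 35) ≡ 31/25 mod 41. 25⁻¹ ≡ 23 (mod 41) since 25·23 = 575 ≡ 1, so λ ≡ 16.
  x = λ² - 35 - 19 = 256 - 54 ≡ 38; y = λ·(35 - 38) - 8 ≡ 26. → (38, 26)
6G: (38, 26) + (19, 39). λ = (39 - 26)/(19 - 38) ≡ 13/22 mod 41. 22⁻¹ ≡ 28 (mod 41), so λ ≡ 36.
  x = λ² - 38 - 19 = 1296 - 57 ≡ 9; y = λ·(38 - 9) - 26 ≡ 34. → (9, 34)
7G: (9, 34) + (19, 39). λ = (39 - 34)/(19 - 9) ≡ 5/10 mod 41. 10⁻¹ ≡ 37 (mod 41) since 10·37 = 370 ≡ 1, so λ ≡ 21.
  x = λ² - 9 - 19 = 441 - 28 ≡ 3; y = λ·(9 - 3) - 34 ≡ 10. → (3, 10)
8G: (3, 10) + (19, 39). λ = (39 - 10)/(19 - 3) ≡ 29/16 mod 41. 16⁻¹ ≡ 18 (mod 41), so λ ≡ 30.
  x = λ² - 3 - 19 = 900 - 22 ≡ 17; y = λ·(3 - 17) - 10 ≡ 21. → (17, 21)
9G: (17, 21) + (19, 39). λ = (39 - 21)/(19 - 17) ≡ 18/2 mod 41. 2⁻¹ ≡ 21 (mod 41), so λ ≡ 9.
  x = λ² - 17 - 19 = 81 - 36 ≡ 4; y = λ·(17 - 4) - 21 ≡ 14. → (4, 14)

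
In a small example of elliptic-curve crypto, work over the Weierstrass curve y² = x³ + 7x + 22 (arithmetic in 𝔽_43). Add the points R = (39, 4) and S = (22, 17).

(39, 4) + (22, 17). λ = (17 - 4)/(22 - 39) ≡ 13/26 mod 43. 26⁻¹ ≡ 5 (mod 43), so λ ≡ 22.
  x = λ² - 39 - 22 = 484 - 61 ≡ 36; y = λ·(39 - 36) - 4 ≡ 19. → (36, 19)

(36, 19)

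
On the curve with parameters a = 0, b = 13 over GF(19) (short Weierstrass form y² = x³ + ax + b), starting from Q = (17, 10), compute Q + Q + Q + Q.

Repeated addition: build up to 4Q.
2Q: tangent at (17, 10): λ = (3·17² + 0)/(2·10) ≡ 12/1. 1⁻¹ ≡ 1 (mod 19), so λ ≡ 12·1 ≡ 12.
  x = λ² - 17 - 17 = 144 - 34 ≡ 15; y = λ·(17 - 15) - 10 ≡ 14. → (15, 14)
3Q: (15, 14) + (17, 10). λ = (10 - 14)/(17 - 15) ≡ 15/2 mod 19. 2⁻¹ ≡ 10 (mod 19), so λ ≡ 17.
  x = λ² - 15 - 17 = 289 - 32 ≡ 10; y = λ·(15 - 10) - 14 ≡ 14. → (10, 14)
4Q: (10, 14) + (17, 10). λ = (10 - 14)/(17 - 10) ≡ 15/7 mod 19. 7⁻¹ ≡ 11 (mod 19) since 7·11 = 77 ≡ 1, so λ ≡ 13.
  x = λ² - 10 - 17 = 169 - 27 ≡ 9; y = λ·(10 - 9) - 14 ≡ 18. → (9, 18)

(9, 18)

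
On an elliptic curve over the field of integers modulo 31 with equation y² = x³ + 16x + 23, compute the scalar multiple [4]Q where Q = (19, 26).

(24, 23)

Repeated addition: build up to 4Q.
2Q: tangent at (19, 26): λ = (3·19² + 16)/(2·26) ≡ 14/21. 21⁻¹ ≡ 3 (mod 31) since 21·3 = 63 ≡ 1, so λ ≡ 14·3 ≡ 11.
  x = λ² - 19 - 19 = 121 - 38 ≡ 21; y = λ·(19 - 21) - 26 ≡ 14. → (21, 14)
3Q: (21, 14) + (19, 26). λ = (26 - 14)/(19 - 21) ≡ 12/29 mod 31. 29⁻¹ ≡ 15 (mod 31) since 29·15 = 435 ≡ 1, so λ ≡ 25.
  x = λ² - 21 - 19 = 625 - 40 ≡ 27; y = λ·(21 - 27) - 14 ≡ 22. → (27, 22)
4Q: (27, 22) + (19, 26). λ = (26 - 22)/(19 - 27) ≡ 4/23 mod 31. 23⁻¹ ≡ 27 (mod 31) since 23·27 = 621 ≡ 1, so λ ≡ 15.
  x = λ² - 27 - 19 = 225 - 46 ≡ 24; y = λ·(27 - 24) - 22 ≡ 23. → (24, 23)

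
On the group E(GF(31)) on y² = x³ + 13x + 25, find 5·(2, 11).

Write P = (2, 11).
Double-and-add on 5 = (101)₂. Start with P = (2, 11) for the leading 1-bit.
double: tangent at (2, 11): λ = (3·2² + 13)/(2·11) ≡ 25/22. 22⁻¹ ≡ 24 (mod 31), so λ ≡ 25·24 ≡ 11.
  x = λ² - 2 - 2 = 121 - 4 ≡ 24; y = λ·(2 - 24) - 11 ≡ 26. → (24, 26)
double: tangent at (24, 26): λ = (3·24² + 13)/(2·26) ≡ 5/21. 21⁻¹ ≡ 3 (mod 31), so λ ≡ 5·3 ≡ 15.
  x = λ² - 24 - 24 = 225 - 48 ≡ 22; y = λ·(24 - 22) - 26 ≡ 4. → (22, 4)
add P: (22, 4) + (2, 11). λ = (11 - 4)/(2 - 22) ≡ 7/11 mod 31. 11⁻¹ ≡ 17 (mod 31) since 11·17 = 187 ≡ 1, so λ ≡ 26.
  x = λ² - 22 - 2 = 676 - 24 ≡ 1; y = λ·(22 - 1) - 4 ≡ 15. → (1, 15)

(1, 15)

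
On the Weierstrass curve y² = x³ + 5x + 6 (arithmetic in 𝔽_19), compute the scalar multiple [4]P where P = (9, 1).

(8, 11)

Repeated addition: build up to 4P.
2P: tangent at (9, 1): λ = (3·9² + 5)/(2·1) ≡ 1/2. 2⁻¹ ≡ 10 (mod 19), so λ ≡ 1·10 ≡ 10.
  x = λ² - 9 - 9 = 100 - 18 ≡ 6; y = λ·(9 - 6) - 1 ≡ 10. → (6, 10)
3P: (6, 10) + (9, 1). λ = (1 - 10)/(9 - 6) ≡ 10/3 mod 19. 3⁻¹ ≡ 13 (mod 19), so λ ≡ 16.
  x = λ² - 6 - 9 = 256 - 15 ≡ 13; y = λ·(6 - 13) - 10 ≡ 11. → (13, 11)
4P: (13, 11) + (9, 1). λ = (1 - 11)/(9 - 13) ≡ 9/15 mod 19. 15⁻¹ ≡ 14 (mod 19) since 15·14 = 210 ≡ 1, so λ ≡ 12.
  x = λ² - 13 - 9 = 144 - 22 ≡ 8; y = λ·(13 - 8) - 11 ≡ 11. → (8, 11)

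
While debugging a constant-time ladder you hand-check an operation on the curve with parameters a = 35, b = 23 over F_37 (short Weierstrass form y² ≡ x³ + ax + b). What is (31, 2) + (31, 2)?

(2, 8)

tangent at (31, 2): λ = (3·31² + 35)/(2·2) ≡ 32/4. 4⁻¹ ≡ 28 (mod 37), so λ ≡ 32·28 ≡ 8.
  x = λ² - 31 - 31 = 64 - 62 ≡ 2; y = λ·(31 - 2) - 2 ≡ 8. → (2, 8)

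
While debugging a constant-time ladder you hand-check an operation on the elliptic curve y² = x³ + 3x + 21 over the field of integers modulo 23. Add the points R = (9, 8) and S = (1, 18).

(16, 18)

(9, 8) + (1, 18). λ = (18 - 8)/(1 - 9) ≡ 10/15 mod 23. 15⁻¹ ≡ 20 (mod 23) since 15·20 = 300 ≡ 1, so λ ≡ 16.
  x = λ² - 9 - 1 = 256 - 10 ≡ 16; y = λ·(9 - 16) - 8 ≡ 18. → (16, 18)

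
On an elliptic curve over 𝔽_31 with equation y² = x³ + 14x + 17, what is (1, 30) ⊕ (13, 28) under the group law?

(11, 13)

(1, 30) + (13, 28). λ = (28 - 30)/(13 - 1) ≡ 29/12 mod 31. 12⁻¹ ≡ 13 (mod 31), so λ ≡ 5.
  x = λ² - 1 - 13 = 25 - 14 ≡ 11; y = λ·(1 - 11) - 30 ≡ 13. → (11, 13)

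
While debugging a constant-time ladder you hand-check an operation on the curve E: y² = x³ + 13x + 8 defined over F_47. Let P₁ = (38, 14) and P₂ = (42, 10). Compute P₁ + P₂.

(15, 10)

(38, 14) + (42, 10). λ = (10 - 14)/(42 - 38) ≡ 43/4 mod 47. 4⁻¹ ≡ 12 (mod 47) since 4·12 = 48 ≡ 1, so λ ≡ 46.
  x = λ² - 38 - 42 = 2116 - 80 ≡ 15; y = λ·(38 - 15) - 14 ≡ 10. → (15, 10)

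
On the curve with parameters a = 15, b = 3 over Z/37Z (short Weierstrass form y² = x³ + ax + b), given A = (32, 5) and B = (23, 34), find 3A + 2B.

First 3A:
Repeated addition: build up to 3A.
2A: tangent at (32, 5): λ = (3·32² + 15)/(2·5) ≡ 16/10. 10⁻¹ ≡ 26 (mod 37) since 10·26 = 260 ≡ 1, so λ ≡ 16·26 ≡ 9.
  x = λ² - 32 - 32 = 81 - 64 ≡ 17; y = λ·(32 - 17) - 5 ≡ 19. → (17, 19)
3A: (17, 19) + (32, 5). λ = (5 - 19)/(32 - 17) ≡ 23/15 mod 37. 15⁻¹ ≡ 5 (mod 37), so λ ≡ 4.
  x = λ² - 17 - 32 = 16 - 49 ≡ 4; y = λ·(17 - 4) - 19 ≡ 33. → (4, 33)
3A = (4, 33).
Next 2B:
Repeated addition: build up to 2B.
2B: tangent at (23, 34): λ = (3·23² + 15)/(2·34) ≡ 11/31. 31⁻¹ ≡ 6 (mod 37), so λ ≡ 11·6 ≡ 29.
  x = λ² - 23 - 23 = 841 - 46 ≡ 18; y = λ·(23 - 18) - 34 ≡ 0. → (18, 0)
2B = (18, 0).
Finally 3A + 2B:
(4, 33) + (18, 0). λ = (0 - 33)/(18 - 4) ≡ 4/14 mod 37. 14⁻¹ ≡ 8 (mod 37), so λ ≡ 32.
  x = λ² - 4 - 18 = 1024 - 22 ≡ 3; y = λ·(4 - 3) - 33 ≡ 36. → (3, 36)

(3, 36)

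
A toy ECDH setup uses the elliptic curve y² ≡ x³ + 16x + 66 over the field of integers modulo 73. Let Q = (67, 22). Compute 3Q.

Repeated addition: build up to 3Q.
2Q: tangent at (67, 22): λ = (3·67² + 16)/(2·22) ≡ 51/44. 44⁻¹ ≡ 5 (mod 73), so λ ≡ 51·5 ≡ 36.
  x = λ² - 67 - 67 = 1296 - 134 ≡ 67; y = λ·(67 - 67) - 22 ≡ 51. → (67, 51)
3Q: (67, 51) + (67, 22): same x and y₁ ≡ -y₂, so the sum is the point at infinity.

O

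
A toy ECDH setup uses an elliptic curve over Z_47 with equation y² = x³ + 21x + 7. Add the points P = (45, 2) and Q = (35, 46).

(39, 28)

(45, 2) + (35, 46). λ = (46 - 2)/(35 - 45) ≡ 44/37 mod 47. 37⁻¹ ≡ 14 (mod 47) since 37·14 = 518 ≡ 1, so λ ≡ 5.
  x = λ² - 45 - 35 = 25 - 80 ≡ 39; y = λ·(45 - 39) - 2 ≡ 28. → (39, 28)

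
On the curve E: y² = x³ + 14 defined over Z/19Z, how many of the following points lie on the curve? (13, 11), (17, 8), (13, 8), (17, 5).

(13, 11): 11² ≡ 7, rhs ≡ 7 → on.
(17, 8): 8² ≡ 7, rhs ≡ 6 → off.
(13, 8): 8² ≡ 7, rhs ≡ 7 → on.
(17, 5): 5² ≡ 6, rhs ≡ 6 → on.

3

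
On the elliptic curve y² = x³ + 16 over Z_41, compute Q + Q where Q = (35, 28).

tangent at (35, 28): λ = (3·35² + 0)/(2·28) ≡ 26/15. 15⁻¹ ≡ 11 (mod 41), so λ ≡ 26·11 ≡ 40.
  x = λ² - 35 - 35 = 1600 - 70 ≡ 13; y = λ·(35 - 13) - 28 ≡ 32. → (13, 32)

(13, 32)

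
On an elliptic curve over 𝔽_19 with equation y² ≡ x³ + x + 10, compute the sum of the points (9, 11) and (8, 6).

(8, 13)

(9, 11) + (8, 6). λ = (6 - 11)/(8 - 9) ≡ 14/18 mod 19. 18⁻¹ ≡ 18 (mod 19) since 18·18 = 324 ≡ 1, so λ ≡ 5.
  x = λ² - 9 - 8 = 25 - 17 ≡ 8; y = λ·(9 - 8) - 11 ≡ 13. → (8, 13)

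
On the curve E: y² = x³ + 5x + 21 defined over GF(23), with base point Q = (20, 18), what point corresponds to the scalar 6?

Double-and-add on 6 = (110)₂. Start with Q = (20, 18) for the leading 1-bit.
double: tangent at (20, 18): λ = (3·20² + 5)/(2·18) ≡ 9/13. 13⁻¹ ≡ 16 (mod 23) since 13·16 = 208 ≡ 1, so λ ≡ 9·16 ≡ 6.
  x = λ² - 20 - 20 = 36 - 40 ≡ 19; y = λ·(20 - 19) - 18 ≡ 11. → (19, 11)
add Q: (19, 11) + (20, 18). λ = (18 - 11)/(20 - 19) ≡ 7/1 mod 23. 1⁻¹ ≡ 1 (mod 23) since 1·1 = 1 ≡ 1, so λ ≡ 7.
  x = λ² - 19 - 20 = 49 - 39 ≡ 10; y = λ·(19 - 10) - 11 ≡ 6. → (10, 6)
double: tangent at (10, 6): λ = (3·10² + 5)/(2·6) ≡ 6/12. 12⁻¹ ≡ 2 (mod 23) since 12·2 = 24 ≡ 1, so λ ≡ 6·2 ≡ 12.
  x = λ² - 10 - 10 = 144 - 20 ≡ 9; y = λ·(10 - 9) - 6 ≡ 6. → (9, 6)

(9, 6)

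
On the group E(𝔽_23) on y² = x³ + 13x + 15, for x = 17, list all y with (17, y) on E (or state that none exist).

none

x³ + 13x + 15 = 5149 ≡ 20 (mod 23).
20 is a non-residue mod 23; no y exists.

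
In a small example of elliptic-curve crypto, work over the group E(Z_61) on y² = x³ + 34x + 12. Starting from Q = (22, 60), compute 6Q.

Repeated addition: build up to 6Q.
2Q: tangent at (22, 60): λ = (3·22² + 34)/(2·60) ≡ 22/59. 59⁻¹ ≡ 30 (mod 61), so λ ≡ 22·30 ≡ 50.
  x = λ² - 22 - 22 = 2500 - 44 ≡ 16; y = λ·(22 - 16) - 60 ≡ 57. → (16, 57)
3Q: (16, 57) + (22, 60). λ = (60 - 57)/(22 - 16) ≡ 3/6 mod 61. 6⁻¹ ≡ 51 (mod 61) since 6·51 = 306 ≡ 1, so λ ≡ 31.
  x = λ² - 16 - 22 = 961 - 38 ≡ 8; y = λ·(16 - 8) - 57 ≡ 8. → (8, 8)
4Q: (8, 8) + (22, 60). λ = (60 - 8)/(22 - 8) ≡ 52/14 mod 61. 14⁻¹ ≡ 48 (mod 61), so λ ≡ 56.
  x = λ² - 8 - 22 = 3136 - 30 ≡ 56; y = λ·(8 - 56) - 8 ≡ 49. → (56, 49)
5Q: (56, 49) + (22, 60). λ = (60 - 49)/(22 - 56) ≡ 11/27 mod 61. 27⁻¹ ≡ 52 (mod 61), so λ ≡ 23.
  x = λ² - 56 - 22 = 529 - 78 ≡ 24; y = λ·(56 - 24) - 49 ≡ 16. → (24, 16)
6Q: (24, 16) + (22, 60). λ = (60 - 16)/(22 - 24) ≡ 44/59 mod 61. 59⁻¹ ≡ 30 (mod 61), so λ ≡ 39.
  x = λ² - 24 - 22 = 1521 - 46 ≡ 11; y = λ·(24 - 11) - 16 ≡ 3. → (11, 3)

(11, 3)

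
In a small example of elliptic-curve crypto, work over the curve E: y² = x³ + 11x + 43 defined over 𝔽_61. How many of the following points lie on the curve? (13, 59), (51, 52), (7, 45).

(13, 59): 59² ≡ 4, rhs ≡ 4 → on.
(51, 52): 52² ≡ 20, rhs ≡ 31 → off.
(7, 45): 45² ≡ 12, rhs ≡ 36 → off.

1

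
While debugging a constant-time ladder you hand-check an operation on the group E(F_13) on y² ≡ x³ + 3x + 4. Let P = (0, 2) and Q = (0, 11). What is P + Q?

The two points share x = 0 and their y-coordinates satisfy 2 + 11 ≡ 0 (mod 13), so they are inverses. Their sum is O.

O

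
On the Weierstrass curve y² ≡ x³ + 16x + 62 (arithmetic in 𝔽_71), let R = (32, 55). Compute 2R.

tangent at (32, 55): λ = (3·32² + 16)/(2·55) ≡ 35/39. 39⁻¹ ≡ 51 (mod 71), so λ ≡ 35·51 ≡ 10.
  x = λ² - 32 - 32 = 100 - 64 ≡ 36; y = λ·(32 - 36) - 55 ≡ 47. → (36, 47)

(36, 47)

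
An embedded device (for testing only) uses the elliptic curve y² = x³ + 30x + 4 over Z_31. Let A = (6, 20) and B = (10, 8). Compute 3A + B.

First 3A:
Repeated addition: build up to 3A.
2A: tangent at (6, 20): λ = (3·6² + 30)/(2·20) ≡ 14/9. 9⁻¹ ≡ 7 (mod 31), so λ ≡ 14·7 ≡ 5.
  x = λ² - 6 - 6 = 25 - 12 ≡ 13; y = λ·(6 - 13) - 20 ≡ 7. → (13, 7)
3A: (13, 7) + (6, 20). λ = (20 - 7)/(6 - 13) ≡ 13/24 mod 31. 24⁻¹ ≡ 22 (mod 31) since 24·22 = 528 ≡ 1, so λ ≡ 7.
  x = λ² - 13 - 6 = 49 - 19 ≡ 30; y = λ·(13 - 30) - 7 ≡ 29. → (30, 29)
3A = (30, 29).
Finally 3A + B:
(30, 29) + (10, 8). λ = (8 - 29)/(10 - 30) ≡ 10/11 mod 31. 11⁻¹ ≡ 17 (mod 31), so λ ≡ 15.
  x = λ² - 30 - 10 = 225 - 40 ≡ 30; y = λ·(30 - 30) - 29 ≡ 2. → (30, 2)

(30, 2)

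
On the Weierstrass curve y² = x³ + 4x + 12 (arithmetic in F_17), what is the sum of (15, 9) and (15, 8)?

The two points share x = 15 and their y-coordinates satisfy 9 + 8 ≡ 0 (mod 17), so they are inverses. Their sum is the point at infinity.

O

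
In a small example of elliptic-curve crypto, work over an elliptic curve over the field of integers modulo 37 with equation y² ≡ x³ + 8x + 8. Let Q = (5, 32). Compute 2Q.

(23, 36)

tangent at (5, 32): λ = (3·5² + 8)/(2·32) ≡ 9/27. 27⁻¹ ≡ 11 (mod 37), so λ ≡ 9·11 ≡ 25.
  x = λ² - 5 - 5 = 625 - 10 ≡ 23; y = λ·(5 - 23) - 32 ≡ 36. → (23, 36)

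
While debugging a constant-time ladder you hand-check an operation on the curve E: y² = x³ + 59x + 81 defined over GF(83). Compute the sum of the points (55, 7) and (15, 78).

(77, 3)

(55, 7) + (15, 78). λ = (78 - 7)/(15 - 55) ≡ 71/43 mod 83. 43⁻¹ ≡ 56 (mod 83) since 43·56 = 2408 ≡ 1, so λ ≡ 75.
  x = λ² - 55 - 15 = 5625 - 70 ≡ 77; y = λ·(55 - 77) - 7 ≡ 3. → (77, 3)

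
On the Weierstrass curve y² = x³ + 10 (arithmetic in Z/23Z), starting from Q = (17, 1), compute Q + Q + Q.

Repeated addition: build up to 3Q.
2Q: tangent at (17, 1): λ = (3·17² + 0)/(2·1) ≡ 16/2. 2⁻¹ ≡ 12 (mod 23), so λ ≡ 16·12 ≡ 8.
  x = λ² - 17 - 17 = 64 - 34 ≡ 7; y = λ·(17 - 7) - 1 ≡ 10. → (7, 10)
3Q: (7, 10) + (17, 1). λ = (1 - 10)/(17 - 7) ≡ 14/10 mod 23. 10⁻¹ ≡ 7 (mod 23) since 10·7 = 70 ≡ 1, so λ ≡ 6.
  x = λ² - 7 - 17 = 36 - 24 ≡ 12; y = λ·(7 - 12) - 10 ≡ 6. → (12, 6)

(12, 6)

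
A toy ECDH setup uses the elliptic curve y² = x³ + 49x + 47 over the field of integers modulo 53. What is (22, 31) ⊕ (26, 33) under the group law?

(22, 31) + (26, 33). λ = (33 - 31)/(26 - 22) ≡ 2/4 mod 53. 4⁻¹ ≡ 40 (mod 53), so λ ≡ 27.
  x = λ² - 22 - 26 = 729 - 48 ≡ 45; y = λ·(22 - 45) - 31 ≡ 37. → (45, 37)

(45, 37)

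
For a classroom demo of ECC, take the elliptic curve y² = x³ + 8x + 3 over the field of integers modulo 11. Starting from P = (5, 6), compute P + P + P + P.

O

Double-and-add on 4 = (100)₂. Start with P = (5, 6) for the leading 1-bit.
double: tangent at (5, 6): λ = (3·5² + 8)/(2·6) ≡ 6/1. 1⁻¹ ≡ 1 (mod 11), so λ ≡ 6·1 ≡ 6.
  x = λ² - 5 - 5 = 36 - 10 ≡ 4; y = λ·(5 - 4) - 6 ≡ 0. → (4, 0)
double: (4, 0) + (4, 0): same x and y₁ ≡ -y₂, so the sum is O.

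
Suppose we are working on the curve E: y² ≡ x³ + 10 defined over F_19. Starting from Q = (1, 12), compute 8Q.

(7, 7)

Double-and-add on 8 = (1000)₂. Start with Q = (1, 12) for the leading 1-bit.
double: tangent at (1, 12): λ = (3·1² + 0)/(2·12) ≡ 3/5. 5⁻¹ ≡ 4 (mod 19) since 5·4 = 20 ≡ 1, so λ ≡ 3·4 ≡ 12.
  x = λ² - 1 - 1 = 144 - 2 ≡ 9; y = λ·(1 - 9) - 12 ≡ 6. → (9, 6)
double: tangent at (9, 6): λ = (3·9² + 0)/(2·6) ≡ 15/12. 12⁻¹ ≡ 8 (mod 19) since 12·8 = 96 ≡ 1, so λ ≡ 15·8 ≡ 6.
  x = λ² - 9 - 9 = 36 - 18 ≡ 18; y = λ·(9 - 18) - 6 ≡ 16. → (18, 16)
double: tangent at (18, 16): λ = (3·18² + 0)/(2·16) ≡ 3/13. 13⁻¹ ≡ 3 (mod 19) since 13·3 = 39 ≡ 1, so λ ≡ 3·3 ≡ 9.
  x = λ² - 18 - 18 = 81 - 36 ≡ 7; y = λ·(18 - 7) - 16 ≡ 7. → (7, 7)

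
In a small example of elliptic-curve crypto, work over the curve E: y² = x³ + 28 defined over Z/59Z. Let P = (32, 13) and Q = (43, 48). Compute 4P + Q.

First 4P:
Repeated addition: build up to 4P.
2P: tangent at (32, 13): λ = (3·32² + 0)/(2·13) ≡ 4/26. 26⁻¹ ≡ 25 (mod 59), so λ ≡ 4·25 ≡ 41.
  x = λ² - 32 - 32 = 1681 - 64 ≡ 24; y = λ·(32 - 24) - 13 ≡ 20. → (24, 20)
3P: (24, 20) + (32, 13). λ = (13 - 20)/(32 - 24) ≡ 52/8 mod 59. 8⁻¹ ≡ 37 (mod 59), so λ ≡ 36.
  x = λ² - 24 - 32 = 1296 - 56 ≡ 1; y = λ·(24 - 1) - 20 ≡ 41. → (1, 41)
4P: (1, 41) + (32, 13). λ = (13 - 41)/(32 - 1) ≡ 31/31 mod 59. 31⁻¹ ≡ 40 (mod 59) since 31·40 = 1240 ≡ 1, so λ ≡ 1.
  x = λ² - 1 - 32 = 1 - 33 ≡ 27; y = λ·(1 - 27) - 41 ≡ 51. → (27, 51)
4P = (27, 51).
Finally 4P + Q:
(27, 51) + (43, 48). λ = (48 - 51)/(43 - 27) ≡ 56/16 mod 59. 16⁻¹ ≡ 48 (mod 59), so λ ≡ 33.
  x = λ² - 27 - 43 = 1089 - 70 ≡ 16; y = λ·(27 - 16) - 51 ≡ 17. → (16, 17)

(16, 17)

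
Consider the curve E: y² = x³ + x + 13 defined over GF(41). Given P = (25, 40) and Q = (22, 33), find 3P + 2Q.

First 3P:
Repeated addition: build up to 3P.
2P: tangent at (25, 40): λ = (3·25² + 1)/(2·40) ≡ 31/39. 39⁻¹ ≡ 20 (mod 41) since 39·20 = 780 ≡ 1, so λ ≡ 31·20 ≡ 5.
  x = λ² - 25 - 25 = 25 - 50 ≡ 16; y = λ·(25 - 16) - 40 ≡ 5. → (16, 5)
3P: (16, 5) + (25, 40). λ = (40 - 5)/(25 - 16) ≡ 35/9 mod 41. 9⁻¹ ≡ 32 (mod 41) since 9·32 = 288 ≡ 1, so λ ≡ 13.
  x = λ² - 16 - 25 = 169 - 41 ≡ 5; y = λ·(16 - 5) - 5 ≡ 15. → (5, 15)
3P = (5, 15).
Next 2Q:
Repeated addition: build up to 2Q.
2Q: tangent at (22, 33): λ = (3·22² + 1)/(2·33) ≡ 18/25. 25⁻¹ ≡ 23 (mod 41), so λ ≡ 18·23 ≡ 4.
  x = λ² - 22 - 22 = 16 - 44 ≡ 13; y = λ·(22 - 13) - 33 ≡ 3. → (13, 3)
2Q = (13, 3).
Finally 3P + 2Q:
(5, 15) + (13, 3). λ = (3 - 15)/(13 - 5) ≡ 29/8 mod 41. 8⁻¹ ≡ 36 (mod 41) since 8·36 = 288 ≡ 1, so λ ≡ 19.
  x = λ² - 5 - 13 = 361 - 18 ≡ 15; y = λ·(5 - 15) - 15 ≡ 0. → (15, 0)

(15, 0)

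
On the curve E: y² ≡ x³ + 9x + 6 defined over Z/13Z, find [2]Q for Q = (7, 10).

(12, 3)

tangent at (7, 10): λ = (3·7² + 9)/(2·10) ≡ 0/7. 7⁻¹ ≡ 2 (mod 13), so λ ≡ 0·2 ≡ 0.
  x = λ² - 7 - 7 = 0 - 14 ≡ 12; y = λ·(7 - 12) - 10 ≡ 3. → (12, 3)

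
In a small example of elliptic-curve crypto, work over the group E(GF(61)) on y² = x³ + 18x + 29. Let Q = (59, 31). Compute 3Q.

Repeated addition: build up to 3Q.
2Q: tangent at (59, 31): λ = (3·59² + 18)/(2·31) ≡ 30/1. 1⁻¹ ≡ 1 (mod 61), so λ ≡ 30·1 ≡ 30.
  x = λ² - 59 - 59 = 900 - 118 ≡ 50; y = λ·(59 - 50) - 31 ≡ 56. → (50, 56)
3Q: (50, 56) + (59, 31). λ = (31 - 56)/(59 - 50) ≡ 36/9 mod 61. 9⁻¹ ≡ 34 (mod 61) since 9·34 = 306 ≡ 1, so λ ≡ 4.
  x = λ² - 50 - 59 = 16 - 109 ≡ 29; y = λ·(50 - 29) - 56 ≡ 28. → (29, 28)

(29, 28)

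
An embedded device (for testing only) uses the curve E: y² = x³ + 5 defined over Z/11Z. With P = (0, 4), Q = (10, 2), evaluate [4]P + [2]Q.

First 4P:
Double-and-add on 4 = (100)₂. Start with P = (0, 4) for the leading 1-bit.
double: tangent at (0, 4): λ = (3·0² + 0)/(2·4) ≡ 0/8. 8⁻¹ ≡ 7 (mod 11) since 8·7 = 56 ≡ 1, so λ ≡ 0·7 ≡ 0.
  x = λ² - 0 - 0 = 0 - 0 ≡ 0; y = λ·(0 - 0) - 4 ≡ 7. → (0, 7)
double: tangent at (0, 7): λ = (3·0² + 0)/(2·7) ≡ 0/3. 3⁻¹ ≡ 4 (mod 11) since 3·4 = 12 ≡ 1, so λ ≡ 0·4 ≡ 0.
  x = λ² - 0 - 0 = 0 - 0 ≡ 0; y = λ·(0 - 0) - 7 ≡ 4. → (0, 4)
4P = (0, 4).
Next 2Q:
Repeated addition: build up to 2Q.
2Q: tangent at (10, 2): λ = (3·10² + 0)/(2·2) ≡ 3/4. 4⁻¹ ≡ 3 (mod 11) since 4·3 = 12 ≡ 1, so λ ≡ 3·3 ≡ 9.
  x = λ² - 10 - 10 = 81 - 20 ≡ 6; y = λ·(10 - 6) - 2 ≡ 1. → (6, 1)
2Q = (6, 1).
Finally 4P + 2Q:
(0, 4) + (6, 1). λ = (1 - 4)/(6 - 0) ≡ 8/6 mod 11. 6⁻¹ ≡ 2 (mod 11), so λ ≡ 5.
  x = λ² - 0 - 6 = 25 - 6 ≡ 8; y = λ·(0 - 8) - 4 ≡ 0. → (8, 0)

(8, 0)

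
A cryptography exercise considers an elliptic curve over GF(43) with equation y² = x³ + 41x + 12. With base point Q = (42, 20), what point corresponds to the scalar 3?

(32, 37)

Repeated addition: build up to 3Q.
2Q: tangent at (42, 20): λ = (3·42² + 41)/(2·20) ≡ 1/40. 40⁻¹ ≡ 14 (mod 43), so λ ≡ 1·14 ≡ 14.
  x = λ² - 42 - 42 = 196 - 84 ≡ 26; y = λ·(42 - 26) - 20 ≡ 32. → (26, 32)
3Q: (26, 32) + (42, 20). λ = (20 - 32)/(42 - 26) ≡ 31/16 mod 43. 16⁻¹ ≡ 35 (mod 43) since 16·35 = 560 ≡ 1, so λ ≡ 10.
  x = λ² - 26 - 42 = 100 - 68 ≡ 32; y = λ·(26 - 32) - 32 ≡ 37. → (32, 37)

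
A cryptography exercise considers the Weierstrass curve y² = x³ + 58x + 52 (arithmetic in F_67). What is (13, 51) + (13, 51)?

tangent at (13, 51): λ = (3·13² + 58)/(2·51) ≡ 29/35. 35⁻¹ ≡ 23 (mod 67) since 35·23 = 805 ≡ 1, so λ ≡ 29·23 ≡ 64.
  x = λ² - 13 - 13 = 4096 - 26 ≡ 50; y = λ·(13 - 50) - 51 ≡ 60. → (50, 60)

(50, 60)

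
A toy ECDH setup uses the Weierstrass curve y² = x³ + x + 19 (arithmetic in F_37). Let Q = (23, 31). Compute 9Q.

(7, 6)

Repeated addition: build up to 9Q.
2Q: tangent at (23, 31): λ = (3·23² + 1)/(2·31) ≡ 34/25. 25⁻¹ ≡ 3 (mod 37), so λ ≡ 34·3 ≡ 28.
  x = λ² - 23 - 23 = 784 - 46 ≡ 35; y = λ·(23 - 35) - 31 ≡ 3. → (35, 3)
3Q: (35, 3) + (23, 31). λ = (31 - 3)/(23 - 35) ≡ 28/25 mod 37. 25⁻¹ ≡ 3 (mod 37), so λ ≡ 10.
  x = λ² - 35 - 23 = 100 - 58 ≡ 5; y = λ·(35 - 5) - 3 ≡ 1. → (5, 1)
4Q: (5, 1) + (23, 31). λ = (31 - 1)/(23 - 5) ≡ 30/18 mod 37. 18⁻¹ ≡ 35 (mod 37) since 18·35 = 630 ≡ 1, so λ ≡ 14.
  x = λ² - 5 - 23 = 196 - 28 ≡ 20; y = λ·(5 - 20) - 1 ≡ 11. → (20, 11)
5Q: (20, 11) + (23, 31). λ = (31 - 11)/(23 - 20) ≡ 20/3 mod 37. 3⁻¹ ≡ 25 (mod 37) since 3·25 = 75 ≡ 1, so λ ≡ 19.
  x = λ² - 20 - 23 = 361 - 43 ≡ 22; y = λ·(20 - 22) - 11 ≡ 25. → (22, 25)
6Q: (22, 25) + (23, 31). λ = (31 - 25)/(23 - 22) ≡ 6/1 mod 37. 1⁻¹ ≡ 1 (mod 37) since 1·1 = 1 ≡ 1, so λ ≡ 6.
  x = λ² - 22 - 23 = 36 - 45 ≡ 28; y = λ·(22 - 28) - 25 ≡ 13. → (28, 13)
7Q: (28, 13) + (23, 31). λ = (31 - 13)/(23 - 28) ≡ 18/32 mod 37. 32⁻¹ ≡ 22 (mod 37), so λ ≡ 26.
  x = λ² - 28 - 23 = 676 - 51 ≡ 33; y = λ·(28 - 33) - 13 ≡ 5. → (33, 5)
8Q: (33, 5) + (23, 31). λ = (31 - 5)/(23 - 33) ≡ 26/27 mod 37. 27⁻¹ ≡ 11 (mod 37) since 27·11 = 297 ≡ 1, so λ ≡ 27.
  x = λ² - 33 - 23 = 729 - 56 ≡ 7; y = λ·(33 - 7) - 5 ≡ 31. → (7, 31)
9Q: (7, 31) + (23, 31). λ = (31 - 31)/(23 - 7) ≡ 0/16 mod 37. 16⁻¹ ≡ 7 (mod 37), so λ ≡ 0.
  x = λ² - 7 - 23 = 0 - 30 ≡ 7; y = λ·(7 - 7) - 31 ≡ 6. → (7, 6)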